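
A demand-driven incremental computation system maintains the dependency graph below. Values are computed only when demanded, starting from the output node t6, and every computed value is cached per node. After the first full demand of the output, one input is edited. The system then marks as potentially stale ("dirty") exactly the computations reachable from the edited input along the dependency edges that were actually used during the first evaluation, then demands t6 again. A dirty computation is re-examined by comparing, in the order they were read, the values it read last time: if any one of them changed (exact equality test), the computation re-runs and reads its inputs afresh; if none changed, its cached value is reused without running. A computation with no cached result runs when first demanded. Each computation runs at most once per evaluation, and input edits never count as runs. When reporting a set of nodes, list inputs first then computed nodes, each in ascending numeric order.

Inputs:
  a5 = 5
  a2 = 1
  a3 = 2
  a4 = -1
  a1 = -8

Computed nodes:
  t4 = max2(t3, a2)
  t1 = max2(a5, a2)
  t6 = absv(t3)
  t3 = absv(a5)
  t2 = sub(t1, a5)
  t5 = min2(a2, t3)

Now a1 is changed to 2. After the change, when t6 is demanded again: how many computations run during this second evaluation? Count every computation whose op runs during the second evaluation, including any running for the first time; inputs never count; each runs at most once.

Computations that run: none — 0 in total.
Key observation: a1 is never demanded by the output, so the edit triggers no recomputation at all.

First evaluation (everything demanded from the output):
  t3 = absv(5) = 5
  t6 = absv(5) = 5

Propagation after the edit:
  a1 feeds no computation that the output demands — nothing is marked dirty and nothing runs.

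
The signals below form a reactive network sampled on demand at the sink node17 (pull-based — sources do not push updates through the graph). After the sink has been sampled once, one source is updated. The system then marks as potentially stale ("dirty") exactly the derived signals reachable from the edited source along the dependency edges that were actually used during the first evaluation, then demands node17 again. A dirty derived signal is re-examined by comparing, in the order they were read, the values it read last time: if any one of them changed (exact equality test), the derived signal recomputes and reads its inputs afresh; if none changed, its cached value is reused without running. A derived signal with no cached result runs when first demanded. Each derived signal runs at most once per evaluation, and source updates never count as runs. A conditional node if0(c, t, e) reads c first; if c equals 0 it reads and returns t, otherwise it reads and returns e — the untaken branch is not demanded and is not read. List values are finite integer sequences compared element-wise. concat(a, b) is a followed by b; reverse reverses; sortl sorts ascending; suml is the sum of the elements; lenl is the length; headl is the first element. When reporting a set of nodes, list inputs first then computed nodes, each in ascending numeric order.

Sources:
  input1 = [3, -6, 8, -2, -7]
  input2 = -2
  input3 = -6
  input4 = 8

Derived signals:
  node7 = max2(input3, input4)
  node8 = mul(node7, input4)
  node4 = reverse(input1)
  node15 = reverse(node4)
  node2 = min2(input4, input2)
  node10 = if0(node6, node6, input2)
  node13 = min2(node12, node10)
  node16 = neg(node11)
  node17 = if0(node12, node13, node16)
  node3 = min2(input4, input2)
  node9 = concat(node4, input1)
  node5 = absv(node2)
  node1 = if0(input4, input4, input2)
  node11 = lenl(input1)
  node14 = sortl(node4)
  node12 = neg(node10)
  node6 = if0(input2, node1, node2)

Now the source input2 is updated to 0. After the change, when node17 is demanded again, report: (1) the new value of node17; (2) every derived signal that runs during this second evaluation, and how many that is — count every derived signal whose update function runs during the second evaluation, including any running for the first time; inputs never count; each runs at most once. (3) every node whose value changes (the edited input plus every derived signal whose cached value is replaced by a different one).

node17 now evaluates to 0.
Run set: node1, node6, node10, node12, node13, node17 (6 run).
Changed values: input2, node6, node10, node12, node17.
The important point: the flipped condition redirects demand; node2 is left stale, never re-checked.

Initial pass — values computed on the first demand:
  node2 = min2(8, -2) = -2
  node6 = if0(input2=-2 -> else branch node2) = -2
  node10 = if0(node6=-2 -> else branch input2) = -2
  node11 = lenl([3, -6, 8, -2, -7]) = 5
  node12 = neg(-2) = 2
  node16 = neg(5) = -5
  node17 = if0(node12=2 -> else branch node16) = -5

Second demand — change propagation:
  node1: newly demanded (no cache) — executes and yields 0.
  node2: dirty yet unreached — the second evaluation never asks for it.
  node6: re-runs because input2 -2->0; new result 0.
  node10: re-runs because node6 -2->0; input2 -2->0; new result 0.
  node12: re-runs because node10 -2->0; new result 0.
  node13: newly demanded (no cache) — executes and yields 0.
  node17: re-runs because node12 2->0; new result 0.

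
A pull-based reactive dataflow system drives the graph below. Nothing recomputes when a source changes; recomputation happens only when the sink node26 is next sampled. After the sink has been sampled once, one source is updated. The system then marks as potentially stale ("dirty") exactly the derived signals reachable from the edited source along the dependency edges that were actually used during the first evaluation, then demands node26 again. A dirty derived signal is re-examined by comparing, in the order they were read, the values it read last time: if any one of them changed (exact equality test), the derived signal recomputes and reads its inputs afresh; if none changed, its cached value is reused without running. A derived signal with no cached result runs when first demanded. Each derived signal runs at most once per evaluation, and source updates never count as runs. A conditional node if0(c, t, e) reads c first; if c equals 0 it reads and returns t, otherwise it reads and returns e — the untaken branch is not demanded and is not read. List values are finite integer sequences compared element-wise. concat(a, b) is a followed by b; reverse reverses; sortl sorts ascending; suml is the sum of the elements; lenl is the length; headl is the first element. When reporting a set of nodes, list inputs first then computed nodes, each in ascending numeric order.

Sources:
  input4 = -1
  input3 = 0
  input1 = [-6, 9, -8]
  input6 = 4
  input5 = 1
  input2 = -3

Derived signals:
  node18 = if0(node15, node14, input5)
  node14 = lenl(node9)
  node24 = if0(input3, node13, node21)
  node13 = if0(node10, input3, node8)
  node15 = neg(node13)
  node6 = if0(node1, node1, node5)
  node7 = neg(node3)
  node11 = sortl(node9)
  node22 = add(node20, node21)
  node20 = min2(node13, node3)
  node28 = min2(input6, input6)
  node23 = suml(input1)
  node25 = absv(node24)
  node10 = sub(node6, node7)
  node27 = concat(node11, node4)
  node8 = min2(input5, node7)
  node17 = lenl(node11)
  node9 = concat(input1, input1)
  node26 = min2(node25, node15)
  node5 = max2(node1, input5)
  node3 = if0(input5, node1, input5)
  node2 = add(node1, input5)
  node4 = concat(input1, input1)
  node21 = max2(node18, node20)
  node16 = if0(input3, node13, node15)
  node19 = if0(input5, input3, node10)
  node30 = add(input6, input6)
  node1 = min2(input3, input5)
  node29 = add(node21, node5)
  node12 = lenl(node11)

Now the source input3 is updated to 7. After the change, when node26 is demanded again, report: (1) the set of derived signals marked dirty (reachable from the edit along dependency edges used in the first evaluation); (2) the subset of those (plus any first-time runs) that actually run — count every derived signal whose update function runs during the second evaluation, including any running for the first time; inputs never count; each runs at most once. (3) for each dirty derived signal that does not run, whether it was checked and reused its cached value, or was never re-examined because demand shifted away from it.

First evaluation (everything demanded from the output):
  node1 = min2(0, 1) = 0
  node3 = if0(input5=1 -> else branch input5) = 1
  node6 = if0(node1=0 -> then branch node1) = 0
  node7 = neg(1) = -1
  node8 = min2(1, -1) = -1
  node10 = sub(0, -1) = 1
  node13 = if0(node10=1 -> else branch node8) = -1
  node15 = neg(-1) = 1
  node24 = if0(input3=0 -> then branch node13) = -1
  node25 = absv(-1) = 1
  node26 = min2(1, 1) = 1

Propagation after the edit:
  node1: runs — input3 0->7; result 1.
  node5: demanded for the first time — runs, produces 1.
  node6: runs — node1 0->1; node1 0->1; result 1.
  node10: runs — node6 0->1; result 2.
  node13: runs — node10 1->2; result -1 (same value as before).
  node15: checked — values it read are unchanged (node13 unchanged); reused cached 1 without running.
  node18: demanded for the first time — runs, produces 1.
  node20: demanded for the first time — runs, produces -1.
  node21: demanded for the first time — runs, produces 1.
  node24: runs — input3 0->7; result 1.
  node25: runs — node24 -1->1; result 1 (same value as before).
  node26: checked — values it read are unchanged (node25 unchanged, node15 unchanged); reused cached 1 without running.

Key observation: a condition flipped, so demand reaches new nodes — node5, node18, node20, node21 run for the first time.

Marked dirty: node1, node6, node10, node13, node15, node24, node25, node26.
Derived signals that run: node1, node5, node6, node10, node13, node18, node20, node21, node24, node25 — 10 in total.
Checked but reused from cache: node15, node26.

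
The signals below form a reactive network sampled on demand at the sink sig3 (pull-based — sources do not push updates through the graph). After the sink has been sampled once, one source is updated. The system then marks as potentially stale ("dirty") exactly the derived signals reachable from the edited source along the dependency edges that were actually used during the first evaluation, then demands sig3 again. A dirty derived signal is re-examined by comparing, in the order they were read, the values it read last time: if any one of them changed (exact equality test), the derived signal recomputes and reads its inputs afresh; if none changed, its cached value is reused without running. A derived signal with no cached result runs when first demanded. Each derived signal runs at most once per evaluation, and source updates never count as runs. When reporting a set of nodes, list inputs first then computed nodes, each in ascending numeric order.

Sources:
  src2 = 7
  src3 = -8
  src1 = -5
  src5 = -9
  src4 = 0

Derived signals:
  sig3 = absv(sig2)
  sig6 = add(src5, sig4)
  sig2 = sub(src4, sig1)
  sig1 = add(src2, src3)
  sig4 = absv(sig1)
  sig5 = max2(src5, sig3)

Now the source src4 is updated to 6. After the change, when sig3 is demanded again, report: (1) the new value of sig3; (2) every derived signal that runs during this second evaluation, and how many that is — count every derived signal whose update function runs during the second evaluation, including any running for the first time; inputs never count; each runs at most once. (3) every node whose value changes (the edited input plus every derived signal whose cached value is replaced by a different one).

Initial pass — values computed on the first demand:
  sig1 = add(7, -8) = -1
  sig2 = sub(0, -1) = 1
  sig3 = absv(1) = 1

Second demand — change propagation:
  sig2: re-runs because src4 0->6; new result 7.
  sig3: re-runs because sig2 1->7; new result 7.

sig3 now evaluates to 7.
Run set: sig2, sig3 (2 run).
Changed values: src4, sig2, sig3.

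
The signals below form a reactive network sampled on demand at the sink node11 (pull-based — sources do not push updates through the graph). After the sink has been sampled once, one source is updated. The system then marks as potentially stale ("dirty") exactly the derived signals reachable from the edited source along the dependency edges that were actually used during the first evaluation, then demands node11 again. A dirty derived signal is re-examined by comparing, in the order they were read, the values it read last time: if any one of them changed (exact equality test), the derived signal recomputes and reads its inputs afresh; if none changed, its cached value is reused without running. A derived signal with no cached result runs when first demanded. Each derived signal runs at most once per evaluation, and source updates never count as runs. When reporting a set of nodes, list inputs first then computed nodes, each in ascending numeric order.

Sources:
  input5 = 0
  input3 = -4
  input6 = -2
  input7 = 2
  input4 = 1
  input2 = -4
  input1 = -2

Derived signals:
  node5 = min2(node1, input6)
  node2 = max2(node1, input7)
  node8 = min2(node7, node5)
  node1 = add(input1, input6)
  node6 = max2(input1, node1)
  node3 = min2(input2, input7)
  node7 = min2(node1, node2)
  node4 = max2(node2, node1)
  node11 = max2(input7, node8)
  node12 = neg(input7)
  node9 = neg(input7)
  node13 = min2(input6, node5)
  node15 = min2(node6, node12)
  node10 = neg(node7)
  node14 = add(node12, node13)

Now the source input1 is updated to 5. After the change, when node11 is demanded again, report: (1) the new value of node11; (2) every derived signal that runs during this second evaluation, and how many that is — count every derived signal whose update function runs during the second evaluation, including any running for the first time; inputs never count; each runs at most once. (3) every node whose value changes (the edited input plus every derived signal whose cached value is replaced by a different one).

node11 now evaluates to 2.
Run set: node1, node2, node5, node7, node8, node11 (6 run).
Changed values: input1, node1, node2, node5, node7, node8.

Initial pass — values computed on the first demand:
  node1 = add(-2, -2) = -4
  node2 = max2(-4, 2) = 2
  node5 = min2(-4, -2) = -4
  node7 = min2(-4, 2) = -4
  node8 = min2(-4, -4) = -4
  node11 = max2(2, -4) = 2

Second demand — change propagation:
  node1: re-runs because input1 -2->5; new result 3.
  node2: re-runs because node1 -4->3; new result 3.
  node5: re-runs because node1 -4->3; new result -2.
  node7: re-runs because node1 -4->3; node2 2->3; new result 3.
  node8: re-runs because node7 -4->3; node5 -4->-2; new result -2.
  node11: re-runs because node8 -4->-2; new result 2 (unchanged).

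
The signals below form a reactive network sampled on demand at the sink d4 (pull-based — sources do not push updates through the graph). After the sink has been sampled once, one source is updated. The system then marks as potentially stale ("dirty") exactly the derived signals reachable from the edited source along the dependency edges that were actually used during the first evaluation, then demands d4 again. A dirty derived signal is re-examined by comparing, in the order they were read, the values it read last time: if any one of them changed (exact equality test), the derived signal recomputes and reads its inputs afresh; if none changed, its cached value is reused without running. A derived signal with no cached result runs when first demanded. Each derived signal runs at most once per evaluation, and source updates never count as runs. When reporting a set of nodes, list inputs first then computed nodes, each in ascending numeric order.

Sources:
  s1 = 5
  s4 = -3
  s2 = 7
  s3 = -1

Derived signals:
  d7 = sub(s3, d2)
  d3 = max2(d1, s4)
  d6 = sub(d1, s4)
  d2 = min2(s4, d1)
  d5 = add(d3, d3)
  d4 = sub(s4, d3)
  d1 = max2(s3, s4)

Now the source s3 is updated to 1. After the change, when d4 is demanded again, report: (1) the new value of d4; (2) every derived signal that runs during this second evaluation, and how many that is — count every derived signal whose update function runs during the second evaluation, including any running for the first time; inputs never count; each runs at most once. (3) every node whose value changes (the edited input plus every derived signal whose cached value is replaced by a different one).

d4 now evaluates to -4.
Run set: d1, d3, d4 (3 run).
Changed values: s3, d1, d3, d4.

Initial pass — values computed on the first demand:
  d1 = max2(-1, -3) = -1
  d3 = max2(-1, -3) = -1
  d4 = sub(-3, -1) = -2

Second demand — change propagation:
  d1: re-runs because s3 -1->1; new result 1.
  d3: re-runs because d1 -1->1; new result 1.
  d4: re-runs because d3 -1->1; new result -4.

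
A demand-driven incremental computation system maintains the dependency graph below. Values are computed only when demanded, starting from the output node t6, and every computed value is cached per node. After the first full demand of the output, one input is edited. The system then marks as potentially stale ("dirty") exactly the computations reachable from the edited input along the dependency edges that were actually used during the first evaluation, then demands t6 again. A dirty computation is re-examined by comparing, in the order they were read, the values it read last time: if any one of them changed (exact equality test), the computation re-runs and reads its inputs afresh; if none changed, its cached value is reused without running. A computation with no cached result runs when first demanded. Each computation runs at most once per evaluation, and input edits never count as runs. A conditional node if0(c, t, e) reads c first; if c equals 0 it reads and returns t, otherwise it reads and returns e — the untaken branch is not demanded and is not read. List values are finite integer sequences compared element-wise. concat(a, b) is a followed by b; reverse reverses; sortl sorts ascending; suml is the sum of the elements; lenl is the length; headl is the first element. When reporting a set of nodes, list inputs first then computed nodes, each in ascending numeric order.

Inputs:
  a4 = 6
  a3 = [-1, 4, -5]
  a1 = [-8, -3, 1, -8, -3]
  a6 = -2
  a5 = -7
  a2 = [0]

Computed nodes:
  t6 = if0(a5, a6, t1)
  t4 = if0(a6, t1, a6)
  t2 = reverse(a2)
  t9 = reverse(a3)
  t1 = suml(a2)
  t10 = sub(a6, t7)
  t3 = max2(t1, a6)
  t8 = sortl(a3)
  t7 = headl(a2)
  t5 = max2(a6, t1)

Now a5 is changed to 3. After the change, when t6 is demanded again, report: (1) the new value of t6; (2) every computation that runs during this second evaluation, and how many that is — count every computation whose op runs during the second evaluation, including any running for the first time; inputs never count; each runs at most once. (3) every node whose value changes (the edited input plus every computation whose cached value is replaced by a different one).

First evaluation (everything demanded from the output):
  t1 = suml([0]) = 0
  t6 = if0(a5=-7 -> else branch t1) = 0

Propagation after the edit:
  t6: runs — a5 -7->3; result 0 (same value as before).

New value of t6: 0.
Computations that run: t6 — 1 in total.
Values that change: a5.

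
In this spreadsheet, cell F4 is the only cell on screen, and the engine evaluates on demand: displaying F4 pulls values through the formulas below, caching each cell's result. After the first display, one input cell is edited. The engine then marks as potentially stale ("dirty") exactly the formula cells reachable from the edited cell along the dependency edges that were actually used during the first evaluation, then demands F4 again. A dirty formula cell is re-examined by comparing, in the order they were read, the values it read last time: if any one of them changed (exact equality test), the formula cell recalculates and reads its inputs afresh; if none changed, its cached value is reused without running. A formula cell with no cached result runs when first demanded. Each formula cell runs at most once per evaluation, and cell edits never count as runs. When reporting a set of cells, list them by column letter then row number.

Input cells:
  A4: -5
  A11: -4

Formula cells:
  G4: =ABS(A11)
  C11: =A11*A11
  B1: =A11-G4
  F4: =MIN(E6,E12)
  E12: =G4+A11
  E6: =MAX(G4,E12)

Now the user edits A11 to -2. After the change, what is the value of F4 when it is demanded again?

Initial pass — values computed on the first demand:
  G4 = ABS(-4) = 4
  E12 = 4 + -4 = 0
  E6 = MAX(4, 0) = 4
  F4 = MIN(4, 0) = 0

Second demand — change propagation:
  G4: re-runs because A11 -4->-2; new result 2.
  E12: re-runs because G4 4->2; A11 -4->-2; new result 0 (unchanged).
  E6: re-runs because G4 4->2; new result 2.
  F4: re-runs because E6 4->2; new result 0 (unchanged).

F4 now evaluates to 0.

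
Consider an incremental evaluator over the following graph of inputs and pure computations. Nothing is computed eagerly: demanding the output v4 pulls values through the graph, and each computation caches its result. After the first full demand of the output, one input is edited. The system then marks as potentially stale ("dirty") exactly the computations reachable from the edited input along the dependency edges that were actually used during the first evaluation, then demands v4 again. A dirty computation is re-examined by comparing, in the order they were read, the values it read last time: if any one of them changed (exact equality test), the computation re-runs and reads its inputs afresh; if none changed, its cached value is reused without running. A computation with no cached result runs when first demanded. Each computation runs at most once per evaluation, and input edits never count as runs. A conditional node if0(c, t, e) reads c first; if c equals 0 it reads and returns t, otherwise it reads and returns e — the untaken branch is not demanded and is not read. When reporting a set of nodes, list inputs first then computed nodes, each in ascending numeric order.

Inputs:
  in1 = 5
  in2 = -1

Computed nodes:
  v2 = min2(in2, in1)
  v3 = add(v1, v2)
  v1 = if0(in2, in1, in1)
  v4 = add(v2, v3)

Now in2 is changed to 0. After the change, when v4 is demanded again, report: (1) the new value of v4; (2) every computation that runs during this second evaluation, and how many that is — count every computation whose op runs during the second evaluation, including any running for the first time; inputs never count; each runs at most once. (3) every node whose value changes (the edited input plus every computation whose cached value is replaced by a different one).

Initial pass — values computed on the first demand:
  v1 = if0(in2=-1 -> else branch in1) = 5
  v2 = min2(-1, 5) = -1
  v3 = add(5, -1) = 4
  v4 = add(-1, 4) = 3

Second demand — change propagation:
  v1: re-runs because in2 -1->0; new result 5 (unchanged).
  v2: re-runs because in2 -1->0; new result 0.
  v3: re-runs because v2 -1->0; new result 5.
  v4: re-runs because v2 -1->0; v3 4->5; new result 5.

v4 now evaluates to 5.
Run set: v1, v2, v3, v4 (4 run).
Changed values: in2, v2, v3, v4.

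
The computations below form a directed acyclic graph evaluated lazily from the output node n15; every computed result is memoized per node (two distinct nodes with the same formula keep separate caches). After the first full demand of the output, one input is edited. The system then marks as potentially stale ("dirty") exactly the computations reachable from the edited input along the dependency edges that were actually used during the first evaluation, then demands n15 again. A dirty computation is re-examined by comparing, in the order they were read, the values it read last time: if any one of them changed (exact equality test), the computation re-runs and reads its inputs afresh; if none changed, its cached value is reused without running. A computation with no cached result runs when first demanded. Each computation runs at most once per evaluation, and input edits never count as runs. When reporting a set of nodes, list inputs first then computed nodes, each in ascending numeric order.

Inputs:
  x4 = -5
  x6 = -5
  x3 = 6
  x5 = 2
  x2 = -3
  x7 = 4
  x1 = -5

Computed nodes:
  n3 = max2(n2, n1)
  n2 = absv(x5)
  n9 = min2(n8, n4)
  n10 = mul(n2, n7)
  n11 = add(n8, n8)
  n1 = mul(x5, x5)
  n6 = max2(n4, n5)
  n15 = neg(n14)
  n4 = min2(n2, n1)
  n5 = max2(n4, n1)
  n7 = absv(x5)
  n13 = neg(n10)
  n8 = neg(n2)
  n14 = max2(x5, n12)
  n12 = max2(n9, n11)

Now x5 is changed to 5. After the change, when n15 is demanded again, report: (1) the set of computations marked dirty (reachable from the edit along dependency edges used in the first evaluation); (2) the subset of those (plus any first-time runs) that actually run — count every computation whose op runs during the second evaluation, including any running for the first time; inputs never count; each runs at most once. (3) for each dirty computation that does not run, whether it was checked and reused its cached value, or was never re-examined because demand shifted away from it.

First demand of the output computes:
  n1 = mul(2, 2) = 4
  n2 = absv(2) = 2
  n4 = min2(2, 4) = 2
  n8 = neg(2) = -2
  n9 = min2(-2, 2) = -2
  n11 = add(-2, -2) = -4
  n12 = max2(-2, -4) = -2
  n14 = max2(2, -2) = 2
  n15 = neg(2) = -2

After the edit, cleaning proceeds:
  n1: a read changed (x5 2->5; x5 2->5) — executes, giving 25.
  n2: a read changed (x5 2->5) — executes, giving 5.
  n4: a read changed (n2 2->5; n1 4->25) — executes, giving 5.
  n8: a read changed (n2 2->5) — executes, giving -5.
  n9: a read changed (n8 -2->-5; n4 2->5) — executes, giving -5.
  n11: a read changed (n8 -2->-5; n8 -2->-5) — executes, giving -10.
  n12: a read changed (n9 -2->-5; n11 -4->-10) — executes, giving -5.
  n14: a read changed (x5 2->5; n12 -2->-5) — executes, giving 5.
  n15: a read changed (n14 2->5) — executes, giving -5.

The edit dirties: n1, n2, n4, n8, n9, n11, n12, n14, n15.
9 computations run: n1, n2, n4, n8, n9, n11, n12, n14, n15.
No dirty computation escaped a run.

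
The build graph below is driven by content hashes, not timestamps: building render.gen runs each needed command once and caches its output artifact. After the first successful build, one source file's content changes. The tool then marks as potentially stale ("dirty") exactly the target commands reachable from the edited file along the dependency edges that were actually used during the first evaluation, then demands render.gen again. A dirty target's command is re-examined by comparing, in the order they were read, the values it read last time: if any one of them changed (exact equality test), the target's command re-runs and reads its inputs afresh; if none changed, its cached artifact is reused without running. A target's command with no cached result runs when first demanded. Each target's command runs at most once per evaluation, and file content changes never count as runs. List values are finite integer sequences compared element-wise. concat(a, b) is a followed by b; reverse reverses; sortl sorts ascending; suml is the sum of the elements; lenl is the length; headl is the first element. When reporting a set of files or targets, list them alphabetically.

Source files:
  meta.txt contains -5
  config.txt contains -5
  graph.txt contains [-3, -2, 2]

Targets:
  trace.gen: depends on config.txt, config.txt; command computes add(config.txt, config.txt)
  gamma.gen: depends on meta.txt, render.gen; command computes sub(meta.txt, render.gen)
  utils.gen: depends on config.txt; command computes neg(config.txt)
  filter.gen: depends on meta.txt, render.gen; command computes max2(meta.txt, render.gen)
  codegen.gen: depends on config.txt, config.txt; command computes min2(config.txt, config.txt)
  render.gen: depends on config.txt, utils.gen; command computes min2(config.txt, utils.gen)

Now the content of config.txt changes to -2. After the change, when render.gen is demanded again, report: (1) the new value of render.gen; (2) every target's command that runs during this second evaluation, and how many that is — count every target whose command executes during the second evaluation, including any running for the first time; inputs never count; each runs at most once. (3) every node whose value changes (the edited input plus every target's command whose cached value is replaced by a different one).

render.gen now evaluates to -2.
Run set: render.gen, utils.gen (2 run).
Changed values: config.txt, render.gen, utils.gen.

Initial pass — values computed on the first demand:
  utils.gen = neg(-5) = 5
  render.gen = min2(-5, 5) = -5

Second demand — change propagation:
  utils.gen: re-runs because config.txt -5->-2; new result 2.
  render.gen: re-runs because config.txt -5->-2; utils.gen 5->2; new result -2.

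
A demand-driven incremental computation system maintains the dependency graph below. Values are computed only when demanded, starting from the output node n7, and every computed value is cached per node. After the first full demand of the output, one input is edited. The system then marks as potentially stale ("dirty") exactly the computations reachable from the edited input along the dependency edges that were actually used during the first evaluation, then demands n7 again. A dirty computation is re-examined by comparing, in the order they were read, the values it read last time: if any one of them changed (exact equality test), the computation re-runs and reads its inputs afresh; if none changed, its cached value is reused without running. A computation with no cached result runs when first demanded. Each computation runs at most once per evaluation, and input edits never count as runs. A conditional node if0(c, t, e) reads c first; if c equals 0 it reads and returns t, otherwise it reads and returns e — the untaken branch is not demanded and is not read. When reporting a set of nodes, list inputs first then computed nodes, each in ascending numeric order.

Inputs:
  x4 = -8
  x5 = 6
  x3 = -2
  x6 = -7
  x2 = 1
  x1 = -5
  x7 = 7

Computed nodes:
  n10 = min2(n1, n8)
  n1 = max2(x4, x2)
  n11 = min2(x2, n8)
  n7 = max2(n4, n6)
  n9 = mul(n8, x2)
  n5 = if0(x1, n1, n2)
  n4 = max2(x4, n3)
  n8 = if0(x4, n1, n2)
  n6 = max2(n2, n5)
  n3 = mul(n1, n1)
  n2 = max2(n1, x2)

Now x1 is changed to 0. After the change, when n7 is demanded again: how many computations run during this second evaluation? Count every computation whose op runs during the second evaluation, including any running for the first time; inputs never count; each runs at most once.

Computations that run: n5 — 1 in total.
Key observation: the change is absorbed at n5 — it re-runs but produces the same value, and the output's value is unchanged.

First evaluation (everything demanded from the output):
  n1 = max2(-8, 1) = 1
  n2 = max2(1, 1) = 1
  n3 = mul(1, 1) = 1
  n4 = max2(-8, 1) = 1
  n5 = if0(x1=-5 -> else branch n2) = 1
  n6 = max2(1, 1) = 1
  n7 = max2(1, 1) = 1

Propagation after the edit:
  n5: runs — x1 -5->0; result 1 (same value as before).
  n6: checked — values it read are unchanged (n2 unchanged, n5 unchanged); reused cached 1 without running.
  n7: checked — values it read are unchanged (n4 unchanged, n6 unchanged); reused cached 1 without running.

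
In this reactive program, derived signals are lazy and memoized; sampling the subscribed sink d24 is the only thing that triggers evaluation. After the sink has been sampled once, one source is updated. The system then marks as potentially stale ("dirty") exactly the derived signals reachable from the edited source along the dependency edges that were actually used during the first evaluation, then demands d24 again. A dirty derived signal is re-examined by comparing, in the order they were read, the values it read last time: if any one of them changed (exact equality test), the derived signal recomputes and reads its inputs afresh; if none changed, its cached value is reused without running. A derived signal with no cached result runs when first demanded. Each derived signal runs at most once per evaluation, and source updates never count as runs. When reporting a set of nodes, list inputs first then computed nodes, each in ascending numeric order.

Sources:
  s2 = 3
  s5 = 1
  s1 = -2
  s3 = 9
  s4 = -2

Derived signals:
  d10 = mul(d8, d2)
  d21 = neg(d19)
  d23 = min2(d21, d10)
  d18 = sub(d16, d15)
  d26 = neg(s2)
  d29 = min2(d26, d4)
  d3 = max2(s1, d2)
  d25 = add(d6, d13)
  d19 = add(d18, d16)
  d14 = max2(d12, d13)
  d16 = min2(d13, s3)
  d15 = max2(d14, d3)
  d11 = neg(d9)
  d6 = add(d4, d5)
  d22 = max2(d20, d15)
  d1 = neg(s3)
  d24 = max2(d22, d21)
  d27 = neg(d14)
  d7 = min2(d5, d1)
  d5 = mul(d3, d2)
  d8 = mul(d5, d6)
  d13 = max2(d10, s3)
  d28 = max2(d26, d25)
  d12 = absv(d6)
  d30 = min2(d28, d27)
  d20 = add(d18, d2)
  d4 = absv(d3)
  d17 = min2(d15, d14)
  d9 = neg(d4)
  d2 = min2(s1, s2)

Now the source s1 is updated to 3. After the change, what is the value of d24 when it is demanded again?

First demand of the output computes:
  d2 = min2(-2, 3) = -2
  d3 = max2(-2, -2) = -2
  d4 = absv(-2) = 2
  d5 = mul(-2, -2) = 4
  d6 = add(2, 4) = 6
  d8 = mul(4, 6) = 24
  d10 = mul(24, -2) = -48
  d12 = absv(6) = 6
  d13 = max2(-48, 9) = 9
  d14 = max2(6, 9) = 9
  d15 = max2(9, -2) = 9
  d16 = min2(9, 9) = 9
  d18 = sub(9, 9) = 0
  d19 = add(0, 9) = 9
  d20 = add(0, -2) = -2
  d21 = neg(9) = -9
  d22 = max2(-2, 9) = 9
  d24 = max2(9, -9) = 9

After the edit, cleaning proceeds:
  d2: a read changed (s1 -2->3) — executes, giving 3.
  d3: a read changed (s1 -2->3; d2 -2->3) — executes, giving 3.
  d4: a read changed (d3 -2->3) — executes, giving 3.
  d5: a read changed (d3 -2->3; d2 -2->3) — executes, giving 9.
  d6: a read changed (d4 2->3; d5 4->9) — executes, giving 12.
  d8: a read changed (d5 4->9; d6 6->12) — executes, giving 108.
  d10: a read changed (d8 24->108; d2 -2->3) — executes, giving 324.
  d12: a read changed (d6 6->12) — executes, giving 12.
  d13: a read changed (d10 -48->324) — executes, giving 324.
  d14: a read changed (d12 6->12; d13 9->324) — executes, giving 324.
  d15: a read changed (d14 9->324; d3 -2->3) — executes, giving 324.
  d16: a read changed (d13 9->324) — executes, giving 9 — identical to its old value.
  d18: a read changed (d15 9->324) — executes, giving -315.
  d19: a read changed (d18 0->-315) — executes, giving -306.
  d20: a read changed (d18 0->-315; d2 -2->3) — executes, giving -312.
  d21: a read changed (d19 9->-306) — executes, giving 306.
  d22: a read changed (d20 -2->-312; d15 9->324) — executes, giving 324.
  d24: a read changed (d22 9->324; d21 -9->306) — executes, giving 324.

Demanding d24 again yields 324.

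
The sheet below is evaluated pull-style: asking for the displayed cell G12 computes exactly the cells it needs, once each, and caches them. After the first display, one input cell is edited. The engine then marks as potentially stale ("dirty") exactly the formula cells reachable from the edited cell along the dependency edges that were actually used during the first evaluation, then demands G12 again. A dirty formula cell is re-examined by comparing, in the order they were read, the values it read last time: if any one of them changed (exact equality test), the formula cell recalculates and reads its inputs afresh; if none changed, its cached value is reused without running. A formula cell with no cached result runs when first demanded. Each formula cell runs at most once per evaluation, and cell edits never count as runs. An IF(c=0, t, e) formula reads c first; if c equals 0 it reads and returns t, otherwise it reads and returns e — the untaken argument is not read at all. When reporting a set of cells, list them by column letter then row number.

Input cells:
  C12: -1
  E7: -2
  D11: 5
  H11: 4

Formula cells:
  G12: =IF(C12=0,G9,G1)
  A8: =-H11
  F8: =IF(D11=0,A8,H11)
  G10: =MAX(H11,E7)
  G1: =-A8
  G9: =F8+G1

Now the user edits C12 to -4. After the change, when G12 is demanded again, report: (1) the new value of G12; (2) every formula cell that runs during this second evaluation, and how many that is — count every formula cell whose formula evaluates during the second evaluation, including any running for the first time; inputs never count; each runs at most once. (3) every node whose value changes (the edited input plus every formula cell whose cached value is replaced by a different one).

Demanding G12 again yields 4.
1 formula cells run: G12.
The nodes whose values change: C12.

First demand of the output computes:
  A8 = -(4) = -4
  G1 = -(-4) = 4
  G12 = IF(C12=0: C12=-1 -> else branch G1) = 4

After the edit, cleaning proceeds:
  G12: a read changed (C12 -1->-4) — executes, giving 4 — identical to its old value.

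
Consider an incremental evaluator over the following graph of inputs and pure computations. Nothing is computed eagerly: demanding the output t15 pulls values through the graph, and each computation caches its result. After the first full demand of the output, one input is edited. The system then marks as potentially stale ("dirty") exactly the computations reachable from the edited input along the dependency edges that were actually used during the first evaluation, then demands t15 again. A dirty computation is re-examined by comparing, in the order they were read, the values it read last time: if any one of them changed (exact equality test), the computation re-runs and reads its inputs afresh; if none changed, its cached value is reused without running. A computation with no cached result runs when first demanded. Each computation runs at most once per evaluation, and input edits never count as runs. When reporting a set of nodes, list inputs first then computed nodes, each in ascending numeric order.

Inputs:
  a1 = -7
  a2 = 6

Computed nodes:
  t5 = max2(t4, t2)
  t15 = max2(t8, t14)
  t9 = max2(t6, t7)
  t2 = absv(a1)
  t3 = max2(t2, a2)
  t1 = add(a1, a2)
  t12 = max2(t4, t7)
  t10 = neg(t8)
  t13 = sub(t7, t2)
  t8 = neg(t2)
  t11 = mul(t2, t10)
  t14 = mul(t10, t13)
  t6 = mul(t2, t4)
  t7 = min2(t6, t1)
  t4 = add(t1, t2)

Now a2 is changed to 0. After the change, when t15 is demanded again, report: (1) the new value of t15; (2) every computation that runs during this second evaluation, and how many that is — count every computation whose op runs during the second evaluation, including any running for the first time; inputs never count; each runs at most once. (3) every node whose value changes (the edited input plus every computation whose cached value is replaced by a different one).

t15 now evaluates to -7.
Run set: t1, t4, t6, t7, t13, t14, t15 (7 run).
Changed values: a2, t1, t4, t6, t7, t13, t14.

Initial pass — values computed on the first demand:
  t1 = add(-7, 6) = -1
  t2 = absv(-7) = 7
  t4 = add(-1, 7) = 6
  t6 = mul(7, 6) = 42
  t7 = min2(42, -1) = -1
  t8 = neg(7) = -7
  t10 = neg(-7) = 7
  t13 = sub(-1, 7) = -8
  t14 = mul(7, -8) = -56
  t15 = max2(-7, -56) = -7

Second demand — change propagation:
  t1: re-runs because a2 6->0; new result -7.
  t4: re-runs because t1 -1->-7; new result 0.
  t6: re-runs because t4 6->0; new result 0.
  t7: re-runs because t6 42->0; t1 -1->-7; new result -7.
  t13: re-runs because t7 -1->-7; new result -14.
  t14: re-runs because t13 -8->-14; new result -98.
  t15: re-runs because t14 -56->-98; new result -7 (unchanged).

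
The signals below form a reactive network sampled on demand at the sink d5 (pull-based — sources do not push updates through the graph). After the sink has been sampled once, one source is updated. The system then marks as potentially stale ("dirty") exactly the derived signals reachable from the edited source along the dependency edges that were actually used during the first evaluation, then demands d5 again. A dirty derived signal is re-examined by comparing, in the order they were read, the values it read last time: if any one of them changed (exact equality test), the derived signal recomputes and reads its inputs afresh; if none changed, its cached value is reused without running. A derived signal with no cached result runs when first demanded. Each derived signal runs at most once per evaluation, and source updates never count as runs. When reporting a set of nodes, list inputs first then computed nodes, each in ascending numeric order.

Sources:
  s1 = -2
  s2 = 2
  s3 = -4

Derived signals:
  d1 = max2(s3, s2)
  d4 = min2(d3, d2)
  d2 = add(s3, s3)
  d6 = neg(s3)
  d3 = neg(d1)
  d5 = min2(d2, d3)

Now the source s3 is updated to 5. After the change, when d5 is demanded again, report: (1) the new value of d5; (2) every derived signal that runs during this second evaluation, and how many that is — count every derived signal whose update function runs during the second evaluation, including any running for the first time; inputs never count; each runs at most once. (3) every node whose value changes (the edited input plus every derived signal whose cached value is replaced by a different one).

Initial pass — values computed on the first demand:
  d1 = max2(-4, 2) = 2
  d2 = add(-4, -4) = -8
  d3 = neg(2) = -2
  d5 = min2(-8, -2) = -8

Second demand — change propagation:
  d1: re-runs because s3 -4->5; new result 5.
  d2: re-runs because s3 -4->5; s3 -4->5; new result 10.
  d3: re-runs because d1 2->5; new result -5.
  d5: re-runs because d2 -8->10; d3 -2->-5; new result -5.

d5 now evaluates to -5.
Run set: d1, d2, d3, d5 (4 run).
Changed values: s3, d1, d2, d3, d5.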